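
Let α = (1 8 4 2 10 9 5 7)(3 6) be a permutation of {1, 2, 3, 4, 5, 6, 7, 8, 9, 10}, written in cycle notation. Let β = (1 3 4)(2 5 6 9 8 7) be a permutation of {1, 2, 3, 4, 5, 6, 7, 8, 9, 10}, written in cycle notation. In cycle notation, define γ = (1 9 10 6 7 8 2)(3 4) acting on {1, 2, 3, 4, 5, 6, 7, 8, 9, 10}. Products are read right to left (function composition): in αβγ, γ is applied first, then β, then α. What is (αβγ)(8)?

7

Apply the permutations in order: γ(8) = 2, then β(2) = 5, then α(5) = 7. So (αβγ)(8) = 7.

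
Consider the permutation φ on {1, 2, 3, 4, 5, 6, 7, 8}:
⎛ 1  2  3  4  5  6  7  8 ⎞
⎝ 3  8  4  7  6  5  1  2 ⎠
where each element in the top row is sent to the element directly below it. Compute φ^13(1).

3

Tracing 1 → 3 → … returns to 1 after 4 steps, so 1 lies in a 4-cycle (1 3 4 7).
Powers repeat with period 4 on this cycle, and 13 mod 4 = 1, so φ^13(1) = φ^1(1).
Advancing 1 step from 1: 1 → 3.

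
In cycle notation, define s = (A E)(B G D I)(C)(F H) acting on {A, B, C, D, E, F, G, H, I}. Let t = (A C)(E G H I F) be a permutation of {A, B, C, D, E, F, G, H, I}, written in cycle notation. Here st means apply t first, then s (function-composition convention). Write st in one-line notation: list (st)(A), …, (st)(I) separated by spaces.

(st)(x) = s(t(x)). Computing each image: s(t(A)) = s(C) = C, s(t(B)) = s(B) = G, s(t(C)) = s(A) = E, s(t(D)) = s(D) = I, s(t(E)) = s(G) = D, s(t(F)) = s(E) = A, s(t(G)) = s(H) = F, s(t(H)) = s(I) = B, s(t(I)) = s(F) = H.
Hence st = [C G E I D A F B H].

C G E I D A F B H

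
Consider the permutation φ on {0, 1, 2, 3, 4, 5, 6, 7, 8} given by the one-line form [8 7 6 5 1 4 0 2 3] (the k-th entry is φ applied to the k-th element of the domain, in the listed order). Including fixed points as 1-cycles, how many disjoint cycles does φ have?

The cycle decomposition is (0, 8, 3, 5, 4, 1, 7, 2, 6), which has 1 cycle (counting 1-cycles).

1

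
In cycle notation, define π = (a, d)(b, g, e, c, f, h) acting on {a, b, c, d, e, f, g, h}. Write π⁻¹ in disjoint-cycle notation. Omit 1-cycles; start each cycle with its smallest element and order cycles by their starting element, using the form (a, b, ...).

(a, d)(b, h, f, c, e, g)

Inverting a permutation written in cycle notation just reverses the order within every cycle.
After reversing and putting each cycle's least element first, π⁻¹ = (a, d)(b, h, f, c, e, g).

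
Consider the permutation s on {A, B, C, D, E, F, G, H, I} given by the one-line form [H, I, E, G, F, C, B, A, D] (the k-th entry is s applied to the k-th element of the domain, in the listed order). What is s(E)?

E is element number 5 of the domain, and entry number 5 of the one-line form is F, so s(E) = F.

F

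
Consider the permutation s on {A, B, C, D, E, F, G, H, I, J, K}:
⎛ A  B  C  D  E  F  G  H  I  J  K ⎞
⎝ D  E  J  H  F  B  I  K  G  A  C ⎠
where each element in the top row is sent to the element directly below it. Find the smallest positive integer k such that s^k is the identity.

6

Writing s as disjoint cycles, the cycle lengths are 6, 3, 2.
Since disjoint cycles commute, ord(s) = lcm(6, 3, 2) = 6.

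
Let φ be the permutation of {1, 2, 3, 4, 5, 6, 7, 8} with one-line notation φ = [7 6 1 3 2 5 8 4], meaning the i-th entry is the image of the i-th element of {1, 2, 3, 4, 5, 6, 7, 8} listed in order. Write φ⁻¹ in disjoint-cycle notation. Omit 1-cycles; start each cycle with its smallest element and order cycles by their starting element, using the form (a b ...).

The cycle decomposition of φ is (1 7 8 4 3)(2 6 5).
Reversing each cycle (and rotating so the smallest element leads) gives φ⁻¹ = (1 3 4 8 7)(2 5 6).

(1 3 4 8 7)(2 5 6)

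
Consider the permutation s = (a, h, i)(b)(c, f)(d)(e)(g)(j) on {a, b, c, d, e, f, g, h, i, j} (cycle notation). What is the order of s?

6

The cycle type of s is (3, 2, 1, 1, 1, 1, 1).
The order is lcm(3, 2) = 6.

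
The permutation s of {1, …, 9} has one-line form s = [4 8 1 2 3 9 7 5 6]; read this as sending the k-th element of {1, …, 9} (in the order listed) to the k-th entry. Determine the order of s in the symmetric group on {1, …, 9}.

Writing s as disjoint cycles, the cycle lengths are 6, 2, 1.
The order is lcm(6, 2) = 6.

6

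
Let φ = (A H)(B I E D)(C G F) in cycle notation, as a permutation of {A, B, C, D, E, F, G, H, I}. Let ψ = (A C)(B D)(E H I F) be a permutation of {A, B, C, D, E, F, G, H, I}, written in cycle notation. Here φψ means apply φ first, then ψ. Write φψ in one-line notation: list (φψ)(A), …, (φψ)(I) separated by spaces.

(φψ)(x) = ψ(φ(x)). Computing each image: ψ(φ(A)) = ψ(H) = I, ψ(φ(B)) = ψ(I) = F, ψ(φ(C)) = ψ(G) = G, ψ(φ(D)) = ψ(B) = D, ψ(φ(E)) = ψ(D) = B, ψ(φ(F)) = ψ(C) = A, ψ(φ(G)) = ψ(F) = E, ψ(φ(H)) = ψ(A) = C, ψ(φ(I)) = ψ(E) = H.
Hence φψ = [I F G D B A E C H].

I F G D B A E C H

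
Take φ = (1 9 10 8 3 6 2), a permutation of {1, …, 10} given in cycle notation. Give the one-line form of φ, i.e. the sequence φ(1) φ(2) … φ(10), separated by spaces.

Each element maps to the next entry in its cycle (wrapping to the front): 1↦9, 2↦1, 3↦6, 4↦4, 5↦5, 6↦2, 7↦7, 8↦3, 9↦10, 10↦8.
So the one-line form is 9 1 6 4 5 2 7 3 10 8.

9 1 6 4 5 2 7 3 10 8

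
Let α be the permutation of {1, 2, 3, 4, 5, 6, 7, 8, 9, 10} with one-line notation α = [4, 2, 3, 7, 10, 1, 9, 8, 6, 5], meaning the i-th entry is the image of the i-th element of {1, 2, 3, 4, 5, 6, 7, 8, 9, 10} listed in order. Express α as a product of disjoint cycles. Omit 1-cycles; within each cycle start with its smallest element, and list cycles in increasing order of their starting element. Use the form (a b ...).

(1 4 7 9 6)(5 10)

Iterating α from 1 gives 1 → 4 → 7 → 9 → 6 → 1; that is the 5-cycle (1 4 7 9 6).
Continuing from each remaining unvisited element yields (1 4 7 9 6)(5 10).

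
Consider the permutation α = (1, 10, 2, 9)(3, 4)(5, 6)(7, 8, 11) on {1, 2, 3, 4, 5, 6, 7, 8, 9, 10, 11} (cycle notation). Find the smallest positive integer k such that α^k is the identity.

The disjoint cycles have lengths 4, 3, 2, 2.
The order of α is the least common multiple of its cycle lengths: lcm(4, 3, 2, 2) = 12.

12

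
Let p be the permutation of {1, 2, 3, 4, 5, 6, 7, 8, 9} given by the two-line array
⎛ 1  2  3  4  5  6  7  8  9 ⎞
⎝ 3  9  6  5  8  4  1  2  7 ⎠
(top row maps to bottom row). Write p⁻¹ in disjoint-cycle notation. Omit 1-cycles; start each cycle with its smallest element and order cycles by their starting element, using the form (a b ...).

(1 7 9 2 8 5 4 6 3)

First write p in disjoint cycles: (1 3 6 4 5 8 2 9 7).
Reversing each cycle (and rotating so the smallest element leads) gives p⁻¹ = (1 7 9 2 8 5 4 6 3).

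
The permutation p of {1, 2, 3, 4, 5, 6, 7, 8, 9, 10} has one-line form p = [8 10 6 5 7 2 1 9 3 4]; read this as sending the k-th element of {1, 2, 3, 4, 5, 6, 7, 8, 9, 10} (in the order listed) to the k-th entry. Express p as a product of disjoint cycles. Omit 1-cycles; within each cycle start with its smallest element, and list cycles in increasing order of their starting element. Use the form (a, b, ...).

Start at 1 and follow images: 1 → 8 → 9 → 3 → 6 → 2 → 10 → 4 → 5 → 7 → 1, giving the cycle (1, 8, 9, 3, 6, 2, 10, 4, 5, 7).
Continuing from each remaining unvisited element yields (1, 8, 9, 3, 6, 2, 10, 4, 5, 7).

(1, 8, 9, 3, 6, 2, 10, 4, 5, 7)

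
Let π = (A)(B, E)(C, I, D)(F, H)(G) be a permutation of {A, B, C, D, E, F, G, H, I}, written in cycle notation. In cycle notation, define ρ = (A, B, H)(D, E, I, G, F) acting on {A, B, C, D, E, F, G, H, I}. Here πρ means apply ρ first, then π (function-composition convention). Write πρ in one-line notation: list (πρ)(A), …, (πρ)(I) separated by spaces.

E F I B D C H A G

Chase each element through ρ then π: A → B → E; B → H → F; C → C → I; D → E → B; E → I → D; F → D → C; G → F → H; H → A → A; I → G → G.
So πρ in one-line form is E F I B D C H A G.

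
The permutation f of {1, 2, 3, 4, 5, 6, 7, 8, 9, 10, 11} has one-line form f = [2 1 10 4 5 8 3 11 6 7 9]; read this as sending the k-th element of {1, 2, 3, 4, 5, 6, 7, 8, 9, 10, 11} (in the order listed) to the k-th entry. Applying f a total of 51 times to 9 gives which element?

11

Tracing 9 → 6 → … returns to 9 after 4 steps, so 9 lies in a 4-cycle (6 8 11 9).
Powers repeat with period 4 on this cycle, and 51 mod 4 = 3, so f^51(9) = f^3(9).
Advancing 3 steps from 9: 9 → 6 → 8 → 11.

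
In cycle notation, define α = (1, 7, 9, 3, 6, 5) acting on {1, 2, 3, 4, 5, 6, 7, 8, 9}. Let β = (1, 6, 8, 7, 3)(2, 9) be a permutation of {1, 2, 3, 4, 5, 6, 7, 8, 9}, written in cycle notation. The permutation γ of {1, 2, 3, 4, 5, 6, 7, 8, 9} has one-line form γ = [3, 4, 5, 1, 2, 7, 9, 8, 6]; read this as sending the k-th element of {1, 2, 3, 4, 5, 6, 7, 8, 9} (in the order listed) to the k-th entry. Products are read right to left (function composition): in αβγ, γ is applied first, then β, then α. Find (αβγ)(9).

8

(αβγ)(9) = α(β(γ(9))). γ(9) = 6, then β(6) = 8, then α(8) = 8, so the result is 8.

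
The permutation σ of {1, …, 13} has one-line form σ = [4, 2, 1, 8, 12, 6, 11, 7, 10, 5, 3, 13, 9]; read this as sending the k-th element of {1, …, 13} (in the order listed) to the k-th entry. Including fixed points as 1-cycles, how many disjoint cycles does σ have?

4

The cycle decomposition is (1, 4, 8, 7, 11, 3)(2)(5, 12, 13, 9, 10)(6), which has 4 cycles (counting 1-cycles).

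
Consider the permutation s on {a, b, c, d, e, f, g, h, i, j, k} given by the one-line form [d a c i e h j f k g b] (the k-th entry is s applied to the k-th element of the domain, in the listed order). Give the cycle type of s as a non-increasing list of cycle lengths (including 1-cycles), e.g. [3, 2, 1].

The disjoint cycles are (a, d, i, k, b)(c)(e)(f, h)(g, j), with lengths 5, 2, 2, 1, 1 in non-increasing order.

[5, 2, 2, 1, 1]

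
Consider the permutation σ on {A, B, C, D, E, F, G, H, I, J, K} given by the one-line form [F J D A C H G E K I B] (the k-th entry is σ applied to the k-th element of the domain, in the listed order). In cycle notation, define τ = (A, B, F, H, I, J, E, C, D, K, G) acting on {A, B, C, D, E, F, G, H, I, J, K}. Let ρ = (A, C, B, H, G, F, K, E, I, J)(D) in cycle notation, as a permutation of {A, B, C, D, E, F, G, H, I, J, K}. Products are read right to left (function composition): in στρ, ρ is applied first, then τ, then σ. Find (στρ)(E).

Apply the permutations in order: ρ(E) = I, then τ(I) = J, then σ(J) = I. So (στρ)(E) = I.

I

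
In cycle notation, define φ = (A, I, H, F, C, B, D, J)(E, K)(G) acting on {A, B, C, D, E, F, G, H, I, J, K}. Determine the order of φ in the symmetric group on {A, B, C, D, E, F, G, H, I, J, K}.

8

The disjoint cycles have lengths 8, 2, 1.
The order is lcm(8, 2) = 8.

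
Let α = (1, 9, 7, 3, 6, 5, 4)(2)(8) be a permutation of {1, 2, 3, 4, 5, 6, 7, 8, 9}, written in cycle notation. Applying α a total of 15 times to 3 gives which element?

6

3 lies in the 7-cycle (1, 9, 7, 3, 6, 5, 4).
Powers repeat with period 7 on this cycle, and 15 mod 7 = 1, so α^15(3) = α^1(3).
Advancing 1 step from 3: 3 → 6.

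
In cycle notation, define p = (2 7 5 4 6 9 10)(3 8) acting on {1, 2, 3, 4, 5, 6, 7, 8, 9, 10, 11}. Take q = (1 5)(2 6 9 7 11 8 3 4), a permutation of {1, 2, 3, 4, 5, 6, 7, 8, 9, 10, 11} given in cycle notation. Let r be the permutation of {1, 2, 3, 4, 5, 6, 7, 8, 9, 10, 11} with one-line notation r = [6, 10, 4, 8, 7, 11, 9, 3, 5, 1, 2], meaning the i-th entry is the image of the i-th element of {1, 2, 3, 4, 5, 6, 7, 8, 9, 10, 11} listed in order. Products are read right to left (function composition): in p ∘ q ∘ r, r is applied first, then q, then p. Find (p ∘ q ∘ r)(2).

2

Apply the permutations in order: r(2) = 10, then q(10) = 10, then p(10) = 2. So (p ∘ q ∘ r)(2) = 2.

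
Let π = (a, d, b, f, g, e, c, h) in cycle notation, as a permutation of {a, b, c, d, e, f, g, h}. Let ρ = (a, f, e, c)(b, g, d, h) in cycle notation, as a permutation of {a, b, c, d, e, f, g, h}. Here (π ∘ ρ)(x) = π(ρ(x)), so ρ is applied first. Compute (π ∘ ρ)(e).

(π ∘ ρ)(e) = π(ρ(e)). ρ(e) = c, then π(c) = h. So (π ∘ ρ)(e) = h.

h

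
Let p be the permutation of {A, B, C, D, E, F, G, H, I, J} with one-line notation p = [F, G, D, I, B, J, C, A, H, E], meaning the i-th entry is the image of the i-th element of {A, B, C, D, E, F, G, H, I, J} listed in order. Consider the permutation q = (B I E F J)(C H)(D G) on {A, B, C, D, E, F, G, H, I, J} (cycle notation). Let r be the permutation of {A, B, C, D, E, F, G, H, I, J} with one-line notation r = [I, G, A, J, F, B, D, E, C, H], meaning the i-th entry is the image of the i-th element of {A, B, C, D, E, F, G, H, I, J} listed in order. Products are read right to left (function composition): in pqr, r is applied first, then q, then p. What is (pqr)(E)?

E

Chase E: r(E) = F; q(F) = J; p(J) = E. Hence (pqr)(E) = E.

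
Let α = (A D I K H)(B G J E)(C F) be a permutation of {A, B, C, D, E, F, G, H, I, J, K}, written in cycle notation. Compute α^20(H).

H

H lies in the 5-cycle (A D I K H).
Since the cycle has length 5, α^20 acts on it the same as α^0 (20 mod 5 = 0).
So α^20(H) = H.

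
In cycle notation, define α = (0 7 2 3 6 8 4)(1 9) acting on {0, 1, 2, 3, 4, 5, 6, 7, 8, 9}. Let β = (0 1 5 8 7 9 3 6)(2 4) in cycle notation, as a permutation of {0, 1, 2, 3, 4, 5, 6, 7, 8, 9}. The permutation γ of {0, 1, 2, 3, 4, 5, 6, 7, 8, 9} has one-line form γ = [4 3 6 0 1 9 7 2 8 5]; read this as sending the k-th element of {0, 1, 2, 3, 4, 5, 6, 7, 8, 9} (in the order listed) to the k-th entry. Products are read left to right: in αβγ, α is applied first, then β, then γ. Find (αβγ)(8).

6

Chase 8: α(8) = 4; β(4) = 2; γ(2) = 6. Hence (αβγ)(8) = 6.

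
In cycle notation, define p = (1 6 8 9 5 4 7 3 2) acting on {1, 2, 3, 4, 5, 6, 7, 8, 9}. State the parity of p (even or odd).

The cycle lengths are 9.
A cycle of length ℓ contributes ℓ−1 transpositions, so p is a product of 8 transpositions — even.

even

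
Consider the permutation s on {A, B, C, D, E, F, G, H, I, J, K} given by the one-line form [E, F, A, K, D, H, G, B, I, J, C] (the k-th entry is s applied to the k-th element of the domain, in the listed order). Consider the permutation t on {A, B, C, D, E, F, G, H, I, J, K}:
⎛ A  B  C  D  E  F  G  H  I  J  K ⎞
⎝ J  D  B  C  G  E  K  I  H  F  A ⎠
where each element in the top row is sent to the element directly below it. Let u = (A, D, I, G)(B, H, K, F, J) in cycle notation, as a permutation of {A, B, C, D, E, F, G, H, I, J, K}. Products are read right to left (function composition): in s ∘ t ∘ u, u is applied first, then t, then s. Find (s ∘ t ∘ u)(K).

D

Apply the permutations in order: u(K) = F, then t(F) = E, then s(E) = D. So (s ∘ t ∘ u)(K) = D.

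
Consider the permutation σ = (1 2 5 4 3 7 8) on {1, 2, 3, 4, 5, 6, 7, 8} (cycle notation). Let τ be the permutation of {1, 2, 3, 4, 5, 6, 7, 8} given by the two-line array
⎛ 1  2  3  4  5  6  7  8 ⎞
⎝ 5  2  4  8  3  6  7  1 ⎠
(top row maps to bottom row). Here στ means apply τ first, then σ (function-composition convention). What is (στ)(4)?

1

τ(4) = 8, then σ(8) = 1; composing gives (στ)(4) = 1.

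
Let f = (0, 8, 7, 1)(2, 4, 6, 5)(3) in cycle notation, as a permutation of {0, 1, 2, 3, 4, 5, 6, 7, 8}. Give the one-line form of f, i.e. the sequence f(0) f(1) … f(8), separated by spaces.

8 0 4 3 6 2 5 1 7

Image by image: 0→8, 1→0, 2→4, 3→3, 4→6, 5→2, 6→5, 7→1, 8→7.
Listing these in domain order gives 8 0 4 3 6 2 5 1 7.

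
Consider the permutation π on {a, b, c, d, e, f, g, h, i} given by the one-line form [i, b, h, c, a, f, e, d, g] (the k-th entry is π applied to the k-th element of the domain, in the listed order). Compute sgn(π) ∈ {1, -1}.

-1

In disjoint-cycle form the cycle lengths are 4, 3, 1, 1.
A cycle of length ℓ contributes ℓ−1 transpositions, so π is a product of 3 + 2 = 5 transpositions — odd.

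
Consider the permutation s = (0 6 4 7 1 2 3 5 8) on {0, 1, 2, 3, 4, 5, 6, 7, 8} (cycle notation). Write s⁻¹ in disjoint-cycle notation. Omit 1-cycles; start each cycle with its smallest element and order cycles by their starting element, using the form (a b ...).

(0 8 5 3 2 1 7 4 6)

If s sends a → b within a cycle, s⁻¹ sends b → a; equivalently, reverse each cycle.
After reversing and putting each cycle's least element first, s⁻¹ = (0 8 5 3 2 1 7 4 6).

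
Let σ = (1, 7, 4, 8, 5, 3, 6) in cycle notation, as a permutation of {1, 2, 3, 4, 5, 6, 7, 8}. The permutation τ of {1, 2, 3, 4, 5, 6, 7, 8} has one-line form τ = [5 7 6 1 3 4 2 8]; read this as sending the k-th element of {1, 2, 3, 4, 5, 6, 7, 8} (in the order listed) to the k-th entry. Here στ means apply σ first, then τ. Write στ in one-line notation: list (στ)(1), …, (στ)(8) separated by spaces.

For each element, apply σ then τ: 1 → 7 → 2; 2 → 2 → 7; 3 → 6 → 4; 4 → 8 → 8; 5 → 3 → 6; 6 → 1 → 5; 7 → 4 → 1; 8 → 5 → 3.
Collecting the images, στ = [2 7 4 8 6 5 1 3].

2 7 4 8 6 5 1 3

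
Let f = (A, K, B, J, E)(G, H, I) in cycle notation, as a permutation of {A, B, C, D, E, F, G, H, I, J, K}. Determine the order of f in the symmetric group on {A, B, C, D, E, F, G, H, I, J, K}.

The disjoint cycles have lengths 5, 3, 1, 1, 1.
The order of f is the least common multiple of its cycle lengths: lcm(5, 3) = 15.

15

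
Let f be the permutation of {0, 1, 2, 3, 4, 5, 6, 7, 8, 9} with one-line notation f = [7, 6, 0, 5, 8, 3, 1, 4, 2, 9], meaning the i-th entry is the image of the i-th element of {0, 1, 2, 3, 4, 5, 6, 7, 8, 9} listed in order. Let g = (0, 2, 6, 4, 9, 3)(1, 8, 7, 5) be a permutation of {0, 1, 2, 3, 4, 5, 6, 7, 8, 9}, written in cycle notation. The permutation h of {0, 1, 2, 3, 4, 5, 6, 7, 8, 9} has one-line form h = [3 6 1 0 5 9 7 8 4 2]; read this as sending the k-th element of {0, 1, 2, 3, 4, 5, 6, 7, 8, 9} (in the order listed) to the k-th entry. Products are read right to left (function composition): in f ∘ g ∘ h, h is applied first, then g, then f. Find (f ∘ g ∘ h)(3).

Apply the permutations in order: h(3) = 0, then g(0) = 2, then f(2) = 0. So (f ∘ g ∘ h)(3) = 0.

0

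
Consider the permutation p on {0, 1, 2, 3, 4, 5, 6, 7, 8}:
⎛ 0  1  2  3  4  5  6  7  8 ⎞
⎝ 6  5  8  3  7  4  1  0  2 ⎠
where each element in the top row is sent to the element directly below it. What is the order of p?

Writing p as disjoint cycles, the cycle lengths are 6, 2, 1.
The order of p is the least common multiple of its cycle lengths: lcm(6, 2) = 6.

6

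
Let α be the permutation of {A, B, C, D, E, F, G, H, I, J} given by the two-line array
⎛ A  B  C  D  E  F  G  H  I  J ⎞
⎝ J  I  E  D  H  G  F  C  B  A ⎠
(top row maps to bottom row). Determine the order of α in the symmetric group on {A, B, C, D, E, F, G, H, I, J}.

6

Writing α as disjoint cycles, the cycle lengths are 3, 2, 2, 2, 1.
The order of α is the least common multiple of its cycle lengths: lcm(3, 2, 2, 2) = 6.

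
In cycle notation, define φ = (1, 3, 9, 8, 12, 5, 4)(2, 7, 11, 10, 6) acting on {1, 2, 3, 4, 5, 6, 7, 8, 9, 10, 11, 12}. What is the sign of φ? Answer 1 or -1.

1

The cycle lengths are 7, 5.
A cycle of length ℓ contributes ℓ−1 transpositions, so φ is a product of 6 + 4 = 10 transpositions — even.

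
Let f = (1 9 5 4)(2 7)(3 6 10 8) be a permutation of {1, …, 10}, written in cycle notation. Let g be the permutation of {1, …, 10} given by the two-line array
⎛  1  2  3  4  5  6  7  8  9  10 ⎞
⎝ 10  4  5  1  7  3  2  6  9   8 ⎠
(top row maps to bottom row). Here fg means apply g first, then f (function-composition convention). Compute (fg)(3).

4

First apply g: g(3) = 5, then f(5) = 4. Thus (fg)(3) = 4.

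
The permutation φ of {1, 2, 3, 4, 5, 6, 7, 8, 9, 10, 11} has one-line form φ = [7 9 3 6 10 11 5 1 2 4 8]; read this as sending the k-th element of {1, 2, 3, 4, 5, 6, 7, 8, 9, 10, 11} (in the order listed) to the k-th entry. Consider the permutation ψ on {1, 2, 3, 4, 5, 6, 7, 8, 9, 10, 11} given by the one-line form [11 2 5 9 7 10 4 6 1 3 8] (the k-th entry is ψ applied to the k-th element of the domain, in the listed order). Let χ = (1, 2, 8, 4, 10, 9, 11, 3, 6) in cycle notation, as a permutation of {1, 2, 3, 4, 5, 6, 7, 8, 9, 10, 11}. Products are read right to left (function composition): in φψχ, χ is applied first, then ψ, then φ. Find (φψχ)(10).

Chase 10: χ(10) = 9; ψ(9) = 1; φ(1) = 7. Hence (φψχ)(10) = 7.

7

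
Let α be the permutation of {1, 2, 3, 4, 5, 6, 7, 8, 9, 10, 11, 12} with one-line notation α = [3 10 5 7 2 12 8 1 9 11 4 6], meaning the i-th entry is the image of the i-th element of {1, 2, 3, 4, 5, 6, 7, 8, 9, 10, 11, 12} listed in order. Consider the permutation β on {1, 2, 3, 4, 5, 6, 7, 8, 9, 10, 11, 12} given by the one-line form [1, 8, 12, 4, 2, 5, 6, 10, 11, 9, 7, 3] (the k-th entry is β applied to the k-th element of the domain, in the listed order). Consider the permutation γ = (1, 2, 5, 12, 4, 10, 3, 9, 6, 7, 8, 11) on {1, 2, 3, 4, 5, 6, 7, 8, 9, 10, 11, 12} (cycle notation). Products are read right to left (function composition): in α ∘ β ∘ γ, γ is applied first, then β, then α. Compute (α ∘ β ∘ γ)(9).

(α ∘ β ∘ γ)(9) = α(β(γ(9))). γ(9) = 6, then β(6) = 5, then α(5) = 2, so the result is 2.

2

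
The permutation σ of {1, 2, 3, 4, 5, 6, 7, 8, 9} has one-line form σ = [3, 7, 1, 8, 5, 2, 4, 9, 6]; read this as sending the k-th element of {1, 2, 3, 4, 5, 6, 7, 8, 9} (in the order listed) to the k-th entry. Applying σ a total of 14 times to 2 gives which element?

4

Tracing 2 → 7 → … returns to 2 after 6 steps, so 2 lies in a 6-cycle (2, 7, 4, 8, 9, 6).
Powers repeat with period 6 on this cycle, and 14 mod 6 = 2, so σ^14(2) = σ^2(2).
Stepping 2 places around the cycle: 2 → 7 → 4.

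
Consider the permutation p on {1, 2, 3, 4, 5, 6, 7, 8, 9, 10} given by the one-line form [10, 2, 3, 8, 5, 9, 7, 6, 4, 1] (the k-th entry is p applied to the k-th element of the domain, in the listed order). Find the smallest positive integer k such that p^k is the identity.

Decomposing into disjoint cycles gives cycle lengths 4, 2, 1, 1, 1, 1.
Since disjoint cycles commute, ord(p) = lcm(4, 2) = 4.

4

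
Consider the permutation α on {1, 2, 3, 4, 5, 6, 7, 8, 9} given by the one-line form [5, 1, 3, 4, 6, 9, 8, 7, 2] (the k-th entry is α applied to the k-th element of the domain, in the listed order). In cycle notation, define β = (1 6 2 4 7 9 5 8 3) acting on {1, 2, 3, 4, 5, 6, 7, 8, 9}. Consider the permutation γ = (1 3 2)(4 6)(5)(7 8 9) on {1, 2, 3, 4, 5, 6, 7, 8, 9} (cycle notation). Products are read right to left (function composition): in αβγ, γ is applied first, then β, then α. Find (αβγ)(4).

1

Apply the permutations in order: γ(4) = 6, then β(6) = 2, then α(2) = 1. So (αβγ)(4) = 1.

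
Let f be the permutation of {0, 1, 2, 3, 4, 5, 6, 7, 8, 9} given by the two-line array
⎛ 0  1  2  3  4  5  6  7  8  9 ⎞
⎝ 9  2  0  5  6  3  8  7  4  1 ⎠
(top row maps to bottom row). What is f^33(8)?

8

Tracing 8 → 4 → … returns to 8 after 3 steps, so 8 lies in a 3-cycle (4, 6, 8).
Powers repeat with period 3 on this cycle, and 33 mod 3 = 0, so f^33(8) = f^0(8).
So f^33(8) = 8.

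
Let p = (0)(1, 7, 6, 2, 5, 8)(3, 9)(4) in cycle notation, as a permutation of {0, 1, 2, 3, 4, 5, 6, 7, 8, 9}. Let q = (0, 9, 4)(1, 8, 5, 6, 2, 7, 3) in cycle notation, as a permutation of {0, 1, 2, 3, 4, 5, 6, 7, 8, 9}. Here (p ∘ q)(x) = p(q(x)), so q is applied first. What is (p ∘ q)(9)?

First apply q: q(9) = 4, then p(4) = 4. Thus (p ∘ q)(9) = 4.

4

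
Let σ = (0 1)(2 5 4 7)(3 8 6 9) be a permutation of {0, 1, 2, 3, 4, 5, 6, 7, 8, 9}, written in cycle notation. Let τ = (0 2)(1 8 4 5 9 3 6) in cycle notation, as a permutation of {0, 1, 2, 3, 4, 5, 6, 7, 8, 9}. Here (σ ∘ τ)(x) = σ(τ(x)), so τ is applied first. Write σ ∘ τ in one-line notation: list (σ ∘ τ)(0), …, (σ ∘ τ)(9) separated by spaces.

(σ ∘ τ)(x) = σ(τ(x)). Computing each image: σ(τ(0)) = σ(2) = 5, σ(τ(1)) = σ(8) = 6, σ(τ(2)) = σ(0) = 1, σ(τ(3)) = σ(6) = 9, σ(τ(4)) = σ(5) = 4, σ(τ(5)) = σ(9) = 3, σ(τ(6)) = σ(1) = 0, σ(τ(7)) = σ(7) = 2, σ(τ(8)) = σ(4) = 7, σ(τ(9)) = σ(3) = 8.
Hence σ ∘ τ = [5 6 1 9 4 3 0 2 7 8].

5 6 1 9 4 3 0 2 7 8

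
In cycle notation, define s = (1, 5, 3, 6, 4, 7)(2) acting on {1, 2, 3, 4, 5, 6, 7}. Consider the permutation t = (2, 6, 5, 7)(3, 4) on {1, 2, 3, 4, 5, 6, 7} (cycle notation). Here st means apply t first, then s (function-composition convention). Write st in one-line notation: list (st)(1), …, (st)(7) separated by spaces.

5 4 7 6 1 3 2

(st)(x) = s(t(x)). Computing each image: s(t(1)) = s(1) = 5, s(t(2)) = s(6) = 4, s(t(3)) = s(4) = 7, s(t(4)) = s(3) = 6, s(t(5)) = s(7) = 1, s(t(6)) = s(5) = 3, s(t(7)) = s(2) = 2.
Hence st = [5 4 7 6 1 3 2].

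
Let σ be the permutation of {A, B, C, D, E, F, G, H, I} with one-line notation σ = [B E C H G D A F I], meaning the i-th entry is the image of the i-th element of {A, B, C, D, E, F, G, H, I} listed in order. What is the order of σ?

12

Decomposing into disjoint cycles gives cycle lengths 4, 3, 1, 1.
The order of σ is the least common multiple of its cycle lengths: lcm(4, 3) = 12.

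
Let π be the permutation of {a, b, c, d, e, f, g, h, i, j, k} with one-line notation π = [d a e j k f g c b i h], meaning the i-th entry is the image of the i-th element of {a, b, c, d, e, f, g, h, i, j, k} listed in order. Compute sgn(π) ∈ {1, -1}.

-1

In disjoint-cycle form the cycle lengths are 5, 4, 1, 1.
A cycle is odd iff its length is even; π has 1 even-length cycle, so sgn(π) = (−1)^1 and π is odd.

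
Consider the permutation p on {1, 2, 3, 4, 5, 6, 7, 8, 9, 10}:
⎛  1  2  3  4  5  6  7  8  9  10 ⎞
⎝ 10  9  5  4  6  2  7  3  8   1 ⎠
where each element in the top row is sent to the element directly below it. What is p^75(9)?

Tracing 9 → 8 → … returns to 9 after 6 steps, so 9 lies in a 6-cycle (2, 9, 8, 3, 5, 6).
On a 6-cycle, p^6 is the identity, so p^75 = p^3 there (75 ≡ 3 mod 6).
Advancing 3 steps from 9: 9 → 8 → 3 → 5.

5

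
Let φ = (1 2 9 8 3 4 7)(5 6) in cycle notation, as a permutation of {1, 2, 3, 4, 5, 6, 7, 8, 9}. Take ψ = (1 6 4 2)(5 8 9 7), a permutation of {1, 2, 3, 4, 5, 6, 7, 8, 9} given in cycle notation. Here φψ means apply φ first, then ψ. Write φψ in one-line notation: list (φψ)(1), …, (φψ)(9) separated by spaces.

(φψ)(x) = ψ(φ(x)). Computing each image: ψ(φ(1)) = ψ(2) = 1, ψ(φ(2)) = ψ(9) = 7, ψ(φ(3)) = ψ(4) = 2, ψ(φ(4)) = ψ(7) = 5, ψ(φ(5)) = ψ(6) = 4, ψ(φ(6)) = ψ(5) = 8, ψ(φ(7)) = ψ(1) = 6, ψ(φ(8)) = ψ(3) = 3, ψ(φ(9)) = ψ(8) = 9.
Hence φψ = [1 7 2 5 4 8 6 3 9].

1 7 2 5 4 8 6 3 9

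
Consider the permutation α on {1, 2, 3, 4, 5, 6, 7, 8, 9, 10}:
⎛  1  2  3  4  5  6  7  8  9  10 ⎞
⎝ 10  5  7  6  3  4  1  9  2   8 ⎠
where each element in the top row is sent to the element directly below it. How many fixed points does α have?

0

No element satisfies α(x) = x, so there are 0 fixed points.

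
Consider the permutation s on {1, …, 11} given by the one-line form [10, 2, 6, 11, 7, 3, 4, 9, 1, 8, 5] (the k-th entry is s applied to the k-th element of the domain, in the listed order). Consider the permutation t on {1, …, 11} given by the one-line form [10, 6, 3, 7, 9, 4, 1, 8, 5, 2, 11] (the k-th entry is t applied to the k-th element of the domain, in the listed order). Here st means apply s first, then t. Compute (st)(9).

s(9) = 1, then t(1) = 10; composing gives (st)(9) = 10.

10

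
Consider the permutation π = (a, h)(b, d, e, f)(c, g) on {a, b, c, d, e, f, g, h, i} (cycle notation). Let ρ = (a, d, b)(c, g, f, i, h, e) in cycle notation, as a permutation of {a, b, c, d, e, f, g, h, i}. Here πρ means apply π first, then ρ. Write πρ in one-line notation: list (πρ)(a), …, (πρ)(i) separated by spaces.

For each element, apply π then ρ: a → h → e; b → d → b; c → g → f; d → e → c; e → f → i; f → b → a; g → c → g; h → a → d; i → i → h.
So πρ in one-line form is e b f c i a g d h.

e b f c i a g d h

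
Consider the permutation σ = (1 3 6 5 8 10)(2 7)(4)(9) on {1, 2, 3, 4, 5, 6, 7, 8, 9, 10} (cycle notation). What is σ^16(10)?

10 lies in the 6-cycle (1 3 6 5 8 10).
Since the cycle has length 6, σ^16 acts on it the same as σ^4 (16 mod 6 = 4).
Stepping 4 places around the cycle: 10 → 1 → 3 → 6 → 5.

5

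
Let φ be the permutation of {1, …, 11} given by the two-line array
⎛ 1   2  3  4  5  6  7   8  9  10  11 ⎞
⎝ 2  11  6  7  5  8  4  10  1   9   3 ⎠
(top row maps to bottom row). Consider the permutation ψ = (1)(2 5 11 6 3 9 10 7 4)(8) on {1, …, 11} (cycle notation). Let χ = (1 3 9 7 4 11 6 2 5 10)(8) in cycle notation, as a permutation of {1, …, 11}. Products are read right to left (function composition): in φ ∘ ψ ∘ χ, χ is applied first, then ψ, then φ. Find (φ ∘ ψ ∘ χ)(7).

11

Apply the permutations in order: χ(7) = 4, then ψ(4) = 2, then φ(2) = 11. So (φ ∘ ψ ∘ χ)(7) = 11.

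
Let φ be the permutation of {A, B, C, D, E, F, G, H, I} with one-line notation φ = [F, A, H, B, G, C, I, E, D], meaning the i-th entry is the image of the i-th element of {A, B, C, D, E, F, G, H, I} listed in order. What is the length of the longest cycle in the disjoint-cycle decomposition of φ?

Decomposing into disjoint cycles gives (A, F, C, H, E, G, I, D, B); the longest has length 9.

9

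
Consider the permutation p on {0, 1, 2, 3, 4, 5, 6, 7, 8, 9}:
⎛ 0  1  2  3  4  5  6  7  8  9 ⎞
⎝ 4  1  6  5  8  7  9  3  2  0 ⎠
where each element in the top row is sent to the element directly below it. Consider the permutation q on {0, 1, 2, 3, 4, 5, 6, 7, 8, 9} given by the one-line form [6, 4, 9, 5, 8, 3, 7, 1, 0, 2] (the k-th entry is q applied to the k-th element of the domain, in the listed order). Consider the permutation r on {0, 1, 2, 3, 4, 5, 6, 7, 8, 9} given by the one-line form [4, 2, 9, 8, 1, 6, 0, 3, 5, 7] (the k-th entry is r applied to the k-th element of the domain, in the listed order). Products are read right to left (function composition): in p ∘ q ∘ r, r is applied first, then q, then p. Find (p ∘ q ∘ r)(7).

7

Chase 7: r(7) = 3; q(3) = 5; p(5) = 7. Hence (p ∘ q ∘ r)(7) = 7.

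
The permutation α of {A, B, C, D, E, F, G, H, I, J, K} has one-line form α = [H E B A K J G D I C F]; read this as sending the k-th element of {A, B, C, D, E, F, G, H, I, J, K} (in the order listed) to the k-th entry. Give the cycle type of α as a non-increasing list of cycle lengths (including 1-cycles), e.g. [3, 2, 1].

[6, 3, 1, 1]

The disjoint cycles are (A H D)(B E K F J C)(G)(I), with lengths 6, 3, 1, 1 in non-increasing order.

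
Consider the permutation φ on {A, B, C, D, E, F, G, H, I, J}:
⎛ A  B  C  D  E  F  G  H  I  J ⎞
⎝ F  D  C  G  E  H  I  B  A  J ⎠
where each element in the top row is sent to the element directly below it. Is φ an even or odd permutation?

In disjoint-cycle form the cycle lengths are 7, 1, 1, 1.
A cycle is odd iff its length is even; φ has 0 even-length cycles, so sgn(φ) = (−1)^0 and φ is even.

even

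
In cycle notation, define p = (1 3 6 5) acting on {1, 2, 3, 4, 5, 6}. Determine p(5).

In the cycle (1 3 6 5), 5 is followed by 1, so p(5) = 1.

1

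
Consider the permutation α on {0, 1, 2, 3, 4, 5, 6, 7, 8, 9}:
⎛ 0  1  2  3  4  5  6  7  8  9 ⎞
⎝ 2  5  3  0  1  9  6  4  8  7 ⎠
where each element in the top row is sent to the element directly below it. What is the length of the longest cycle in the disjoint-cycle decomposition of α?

Decomposing into disjoint cycles gives (0, 2, 3)(1, 5, 9, 7, 4); the longest has length 5.

5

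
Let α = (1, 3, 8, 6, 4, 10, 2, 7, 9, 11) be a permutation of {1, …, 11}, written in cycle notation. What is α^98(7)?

10

7 lies in the 10-cycle (1, 3, 8, 6, 4, 10, 2, 7, 9, 11).
On a 10-cycle, α^10 is the identity, so α^98 = α^8 there (98 ≡ 8 mod 10).
Advancing 8 steps from 7: 7 → 9 → 11 → 1 → 3 → 8 → 6 → 4 → 10.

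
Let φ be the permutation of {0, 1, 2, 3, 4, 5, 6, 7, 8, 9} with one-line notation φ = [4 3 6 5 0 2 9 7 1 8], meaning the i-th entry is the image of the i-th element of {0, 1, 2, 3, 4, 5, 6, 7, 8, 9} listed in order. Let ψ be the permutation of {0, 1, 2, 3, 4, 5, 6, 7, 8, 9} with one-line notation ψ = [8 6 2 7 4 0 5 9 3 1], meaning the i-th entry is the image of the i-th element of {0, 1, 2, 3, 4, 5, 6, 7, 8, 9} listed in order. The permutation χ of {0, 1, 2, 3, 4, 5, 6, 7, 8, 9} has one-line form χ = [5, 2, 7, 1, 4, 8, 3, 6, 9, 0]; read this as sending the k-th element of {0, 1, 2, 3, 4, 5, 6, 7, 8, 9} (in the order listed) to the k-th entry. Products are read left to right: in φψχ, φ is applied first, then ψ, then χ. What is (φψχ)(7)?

Chase 7: φ(7) = 7; ψ(7) = 9; χ(9) = 0. Hence (φψχ)(7) = 0.

0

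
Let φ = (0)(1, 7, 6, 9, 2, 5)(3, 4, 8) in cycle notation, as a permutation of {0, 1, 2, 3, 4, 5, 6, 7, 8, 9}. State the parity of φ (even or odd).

odd

The cycle lengths are 6, 3, 1.
A cycle of length ℓ contributes ℓ−1 transpositions, so φ is a product of 5 + 2 = 7 transpositions — odd.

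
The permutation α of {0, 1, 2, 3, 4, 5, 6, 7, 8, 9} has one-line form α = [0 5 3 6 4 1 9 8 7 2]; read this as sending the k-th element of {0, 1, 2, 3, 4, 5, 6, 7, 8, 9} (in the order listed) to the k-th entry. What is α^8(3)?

3

Tracing 3 → 6 → … returns to 3 after 4 steps, so 3 lies in a 4-cycle (2 3 6 9).
Powers repeat with period 4 on this cycle, and 8 mod 4 = 0, so α^8(3) = α^0(3).
So α^8(3) = 3.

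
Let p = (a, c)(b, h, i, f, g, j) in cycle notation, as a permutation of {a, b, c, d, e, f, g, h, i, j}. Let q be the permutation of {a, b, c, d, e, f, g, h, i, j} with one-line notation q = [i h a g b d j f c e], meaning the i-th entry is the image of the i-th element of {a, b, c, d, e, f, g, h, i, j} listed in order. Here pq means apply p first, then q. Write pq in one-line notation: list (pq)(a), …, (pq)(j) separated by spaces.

a f i g b j e c d h

For each element, apply p then q: a → c → a; b → h → f; c → a → i; d → d → g; e → e → b; f → g → j; g → j → e; h → i → c; i → f → d; j → b → h.
Collecting the images, pq = [a f i g b j e c d h].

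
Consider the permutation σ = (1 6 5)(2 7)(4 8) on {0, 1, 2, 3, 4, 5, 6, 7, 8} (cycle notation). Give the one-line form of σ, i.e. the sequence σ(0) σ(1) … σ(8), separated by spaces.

0 6 7 3 8 1 5 2 4

Image by image: 0→0, 1→6, 2→7, 3→3, 4→8, 5→1, 6→5, 7→2, 8→4.
Listing these in domain order gives 0 6 7 3 8 1 5 2 4.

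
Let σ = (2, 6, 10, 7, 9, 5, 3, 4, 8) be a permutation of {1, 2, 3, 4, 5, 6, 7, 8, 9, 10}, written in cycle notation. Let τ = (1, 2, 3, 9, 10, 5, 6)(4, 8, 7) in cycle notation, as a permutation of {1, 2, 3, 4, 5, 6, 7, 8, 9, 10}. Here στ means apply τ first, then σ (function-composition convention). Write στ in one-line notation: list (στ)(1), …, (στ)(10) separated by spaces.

6 4 5 2 10 1 8 9 7 3

(στ)(x) = σ(τ(x)). Computing each image: σ(τ(1)) = σ(2) = 6, σ(τ(2)) = σ(3) = 4, σ(τ(3)) = σ(9) = 5, σ(τ(4)) = σ(8) = 2, σ(τ(5)) = σ(6) = 10, σ(τ(6)) = σ(1) = 1, σ(τ(7)) = σ(4) = 8, σ(τ(8)) = σ(7) = 9, σ(τ(9)) = σ(10) = 7, σ(τ(10)) = σ(5) = 3.
Hence στ = [6 4 5 2 10 1 8 9 7 3].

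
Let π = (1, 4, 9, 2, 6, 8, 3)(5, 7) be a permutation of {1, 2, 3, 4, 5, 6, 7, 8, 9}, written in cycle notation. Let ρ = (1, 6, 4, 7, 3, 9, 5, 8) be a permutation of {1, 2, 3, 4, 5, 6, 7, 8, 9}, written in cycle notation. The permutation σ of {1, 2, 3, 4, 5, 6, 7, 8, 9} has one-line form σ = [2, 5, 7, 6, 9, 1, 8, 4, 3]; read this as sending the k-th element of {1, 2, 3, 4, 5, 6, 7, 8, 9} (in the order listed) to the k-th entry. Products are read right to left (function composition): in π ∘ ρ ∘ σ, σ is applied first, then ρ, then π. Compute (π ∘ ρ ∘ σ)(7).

4

Chase 7: σ(7) = 8; ρ(8) = 1; π(1) = 4. Hence (π ∘ ρ ∘ σ)(7) = 4.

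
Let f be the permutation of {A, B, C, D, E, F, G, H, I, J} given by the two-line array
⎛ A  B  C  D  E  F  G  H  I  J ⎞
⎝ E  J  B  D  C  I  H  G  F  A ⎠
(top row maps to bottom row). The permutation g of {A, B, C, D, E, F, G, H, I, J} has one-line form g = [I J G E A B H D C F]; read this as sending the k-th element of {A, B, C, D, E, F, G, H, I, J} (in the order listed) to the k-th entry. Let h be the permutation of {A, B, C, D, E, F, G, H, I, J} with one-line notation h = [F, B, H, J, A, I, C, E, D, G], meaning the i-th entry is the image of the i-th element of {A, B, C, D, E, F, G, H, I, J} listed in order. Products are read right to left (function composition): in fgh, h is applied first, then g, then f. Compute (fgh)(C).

D

(fgh)(C) = f(g(h(C))). h(C) = H, then g(H) = D, then f(D) = D, so the result is D.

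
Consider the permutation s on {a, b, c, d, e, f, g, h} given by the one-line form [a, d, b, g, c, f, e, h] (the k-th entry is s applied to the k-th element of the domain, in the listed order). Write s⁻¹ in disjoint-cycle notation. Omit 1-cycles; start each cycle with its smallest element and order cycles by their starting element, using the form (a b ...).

(b c e g d)

The cycle decomposition of s is (b d g e c).
The inverse reverses every cycle; in canonical form, s⁻¹ = (b c e g d).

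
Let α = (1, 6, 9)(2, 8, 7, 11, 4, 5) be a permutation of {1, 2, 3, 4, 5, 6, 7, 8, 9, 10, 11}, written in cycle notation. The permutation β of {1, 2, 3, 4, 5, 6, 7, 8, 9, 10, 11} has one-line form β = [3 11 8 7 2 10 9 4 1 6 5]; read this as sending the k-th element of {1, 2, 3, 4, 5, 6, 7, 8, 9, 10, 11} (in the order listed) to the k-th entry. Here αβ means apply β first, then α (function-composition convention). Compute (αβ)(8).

First apply β: β(8) = 4, then α(4) = 5. Thus (αβ)(8) = 5.

5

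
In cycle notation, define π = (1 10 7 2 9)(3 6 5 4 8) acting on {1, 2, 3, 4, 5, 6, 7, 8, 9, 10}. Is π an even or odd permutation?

even

The cycle lengths are 5, 5.
A cycle of length ℓ contributes ℓ−1 transpositions, so π is a product of 4 + 4 = 8 transpositions — even.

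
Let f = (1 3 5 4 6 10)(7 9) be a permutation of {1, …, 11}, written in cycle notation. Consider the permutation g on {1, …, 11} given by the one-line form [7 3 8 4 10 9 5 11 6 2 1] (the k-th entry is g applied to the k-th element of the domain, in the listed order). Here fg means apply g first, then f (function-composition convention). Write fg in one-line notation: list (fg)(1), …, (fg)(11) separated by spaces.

(fg)(x) = f(g(x)). Computing each image: f(g(1)) = f(7) = 9, f(g(2)) = f(3) = 5, f(g(3)) = f(8) = 8, f(g(4)) = f(4) = 6, f(g(5)) = f(10) = 1, f(g(6)) = f(9) = 7, f(g(7)) = f(5) = 4, f(g(8)) = f(11) = 11, f(g(9)) = f(6) = 10, f(g(10)) = f(2) = 2, f(g(11)) = f(1) = 3.
Hence fg = [9 5 8 6 1 7 4 11 10 2 3].

9 5 8 6 1 7 4 11 10 2 3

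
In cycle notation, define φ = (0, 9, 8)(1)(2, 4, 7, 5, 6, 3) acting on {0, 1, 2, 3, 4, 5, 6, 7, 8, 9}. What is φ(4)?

7

In the cycle (2, 4, 7, 5, 6, 3), 4 is followed by 7, so φ(4) = 7.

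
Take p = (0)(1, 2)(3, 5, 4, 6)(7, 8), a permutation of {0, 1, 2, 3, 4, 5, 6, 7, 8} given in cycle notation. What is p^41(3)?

5

3 lies in the 4-cycle (3, 5, 4, 6).
Since the cycle has length 4, p^41 acts on it the same as p^1 (41 mod 4 = 1).
Stepping 1 place around the cycle: 3 → 5.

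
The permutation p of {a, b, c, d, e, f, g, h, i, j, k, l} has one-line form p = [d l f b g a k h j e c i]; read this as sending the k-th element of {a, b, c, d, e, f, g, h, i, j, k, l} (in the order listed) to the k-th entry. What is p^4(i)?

Tracing i → j → … returns to i after 11 steps, so i lies in an 11-cycle (a, d, b, l, i, j, e, g, k, c, f).
Stepping 4 places around the cycle: i → j → e → g → k.

k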